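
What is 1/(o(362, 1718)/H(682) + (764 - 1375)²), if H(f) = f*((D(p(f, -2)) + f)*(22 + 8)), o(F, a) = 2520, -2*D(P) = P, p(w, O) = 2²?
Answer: 115940/43282836761 ≈ 2.6787e-6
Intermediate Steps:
p(w, O) = 4
D(P) = -P/2
H(f) = f*(-60 + 30*f) (H(f) = f*((-½*4 + f)*(22 + 8)) = f*((-2 + f)*30) = f*(-60 + 30*f))
1/(o(362, 1718)/H(682) + (764 - 1375)²) = 1/(2520/((30*682*(-2 + 682))) + (764 - 1375)²) = 1/(2520/((30*682*680)) + (-611)²) = 1/(2520/13912800 + 373321) = 1/(2520*(1/13912800) + 373321) = 1/(21/115940 + 373321) = 1/(43282836761/115940) = 115940/43282836761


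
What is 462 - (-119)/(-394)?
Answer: 181909/394 ≈ 461.70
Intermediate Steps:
462 - (-119)/(-394) = 462 - (-119)*(-1)/394 = 462 - 1*119/394 = 462 - 119/394 = 181909/394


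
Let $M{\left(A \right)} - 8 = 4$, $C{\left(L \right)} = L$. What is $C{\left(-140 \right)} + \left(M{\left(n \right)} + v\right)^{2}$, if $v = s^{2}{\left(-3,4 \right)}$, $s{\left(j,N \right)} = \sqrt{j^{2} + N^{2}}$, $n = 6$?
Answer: $1229$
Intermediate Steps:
$s{\left(j,N \right)} = \sqrt{N^{2} + j^{2}}$
$M{\left(A \right)} = 12$ ($M{\left(A \right)} = 8 + 4 = 12$)
$v = 25$ ($v = \left(\sqrt{4^{2} + \left(-3\right)^{2}}\right)^{2} = \left(\sqrt{16 + 9}\right)^{2} = \left(\sqrt{25}\right)^{2} = 5^{2} = 25$)
$C{\left(-140 \right)} + \left(M{\left(n \right)} + v\right)^{2} = -140 + \left(12 + 25\right)^{2} = -140 + 37^{2} = -140 + 1369 = 1229$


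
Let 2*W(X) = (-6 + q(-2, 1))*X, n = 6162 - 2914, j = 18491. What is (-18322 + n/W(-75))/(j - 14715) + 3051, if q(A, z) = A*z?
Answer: 431334931/141600 ≈ 3046.2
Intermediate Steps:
n = 3248
W(X) = -4*X (W(X) = ((-6 - 2*1)*X)/2 = ((-6 - 2)*X)/2 = (-8*X)/2 = -4*X)
(-18322 + n/W(-75))/(j - 14715) + 3051 = (-18322 + 3248/((-4*(-75))))/(18491 - 14715) + 3051 = (-18322 + 3248/300)/3776 + 3051 = (-18322 + 3248*(1/300))*(1/3776) + 3051 = (-18322 + 812/75)*(1/3776) + 3051 = -1373338/75*1/3776 + 3051 = -686669/141600 + 3051 = 431334931/141600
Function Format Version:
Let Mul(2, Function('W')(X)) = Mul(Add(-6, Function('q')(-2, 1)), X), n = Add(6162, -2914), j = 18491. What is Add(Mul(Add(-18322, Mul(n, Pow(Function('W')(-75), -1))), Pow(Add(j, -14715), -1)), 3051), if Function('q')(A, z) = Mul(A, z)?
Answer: Rational(431334931, 141600) ≈ 3046.2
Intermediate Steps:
n = 3248
Function('W')(X) = Mul(-4, X) (Function('W')(X) = Mul(Rational(1, 2), Mul(Add(-6, Mul(-2, 1)), X)) = Mul(Rational(1, 2), Mul(Add(-6, -2), X)) = Mul(Rational(1, 2), Mul(-8, X)) = Mul(-4, X))
Add(Mul(Add(-18322, Mul(n, Pow(Function('W')(-75), -1))), Pow(Add(j, -14715), -1)), 3051) = Add(Mul(Add(-18322, Mul(3248, Pow(Mul(-4, -75), -1))), Pow(Add(18491, -14715), -1)), 3051) = Add(Mul(Add(-18322, Mul(3248, Pow(300, -1))), Pow(3776, -1)), 3051) = Add(Mul(Add(-18322, Mul(3248, Rational(1, 300))), Rational(1, 3776)), 3051) = Add(Mul(Add(-18322, Rational(812, 75)), Rational(1, 3776)), 3051) = Add(Mul(Rational(-1373338, 75), Rational(1, 3776)), 3051) = Add(Rational(-686669, 141600), 3051) = Rational(431334931, 141600)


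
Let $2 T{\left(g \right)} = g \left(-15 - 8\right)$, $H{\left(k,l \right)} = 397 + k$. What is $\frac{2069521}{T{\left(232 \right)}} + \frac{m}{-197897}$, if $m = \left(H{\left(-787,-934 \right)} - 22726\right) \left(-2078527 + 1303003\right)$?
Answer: $- \frac{48238822105049}{527989196} \approx -91363.0$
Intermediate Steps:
$T{\left(g \right)} = - \frac{23 g}{2}$ ($T{\left(g \right)} = \frac{g \left(-15 - 8\right)}{2} = \frac{g \left(-23\right)}{2} = \frac{\left(-23\right) g}{2} = - \frac{23 g}{2}$)
$m = 17927012784$ ($m = \left(\left(397 - 787\right) - 22726\right) \left(-2078527 + 1303003\right) = \left(-390 - 22726\right) \left(-775524\right) = \left(-23116\right) \left(-775524\right) = 17927012784$)
$\frac{2069521}{T{\left(232 \right)}} + \frac{m}{-197897} = \frac{2069521}{\left(- \frac{23}{2}\right) 232} + \frac{17927012784}{-197897} = \frac{2069521}{-2668} + 17927012784 \left(- \frac{1}{197897}\right) = 2069521 \left(- \frac{1}{2668}\right) - \frac{17927012784}{197897} = - \frac{2069521}{2668} - \frac{17927012784}{197897} = - \frac{48238822105049}{527989196}$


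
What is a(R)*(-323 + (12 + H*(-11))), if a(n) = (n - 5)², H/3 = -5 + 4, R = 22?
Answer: -80342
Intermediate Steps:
H = -3 (H = 3*(-5 + 4) = 3*(-1) = -3)
a(n) = (-5 + n)²
a(R)*(-323 + (12 + H*(-11))) = (-5 + 22)²*(-323 + (12 - 3*(-11))) = 17²*(-323 + (12 + 33)) = 289*(-323 + 45) = 289*(-278) = -80342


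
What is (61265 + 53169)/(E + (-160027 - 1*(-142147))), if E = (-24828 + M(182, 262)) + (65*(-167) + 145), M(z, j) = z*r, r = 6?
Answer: -57217/26163 ≈ -2.1869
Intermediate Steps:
M(z, j) = 6*z (M(z, j) = z*6 = 6*z)
E = -34446 (E = (-24828 + 6*182) + (65*(-167) + 145) = (-24828 + 1092) + (-10855 + 145) = -23736 - 10710 = -34446)
(61265 + 53169)/(E + (-160027 - 1*(-142147))) = (61265 + 53169)/(-34446 + (-160027 - 1*(-142147))) = 114434/(-34446 + (-160027 + 142147)) = 114434/(-34446 - 17880) = 114434/(-52326) = 114434*(-1/52326) = -57217/26163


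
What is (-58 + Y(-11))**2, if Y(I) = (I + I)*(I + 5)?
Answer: 5476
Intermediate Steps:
Y(I) = 2*I*(5 + I) (Y(I) = (2*I)*(5 + I) = 2*I*(5 + I))
(-58 + Y(-11))**2 = (-58 + 2*(-11)*(5 - 11))**2 = (-58 + 2*(-11)*(-6))**2 = (-58 + 132)**2 = 74**2 = 5476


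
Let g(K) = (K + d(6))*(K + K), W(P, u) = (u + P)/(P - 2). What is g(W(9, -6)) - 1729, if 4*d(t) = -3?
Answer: -169469/98 ≈ -1729.3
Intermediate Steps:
d(t) = -3/4 (d(t) = (1/4)*(-3) = -3/4)
W(P, u) = (P + u)/(-2 + P)
g(K) = 2*K*(-3/4 + K) (g(K) = (K - 3/4)*(K + K) = (-3/4 + K)*(2*K) = 2*K*(-3/4 + K))
g(W(9, -6)) - 1729 = ((9 - 6)/(-2 + 9))*(-3 + 4*((9 - 6)/(-2 + 9)))/2 - 1729 = (3/7)*(-3 + 4*(3/7))/2 - 1729 = ((1/7)*3)*(-3 + 4*((1/7)*3))/2 - 1729 = (1/2)*(3/7)*(-3 + 4*(3/7)) - 1729 = (1/2)*(3/7)*(-3 + 12/7) - 1729 = (1/2)*(3/7)*(-9/7) - 1729 = -27/98 - 1729 = -169469/98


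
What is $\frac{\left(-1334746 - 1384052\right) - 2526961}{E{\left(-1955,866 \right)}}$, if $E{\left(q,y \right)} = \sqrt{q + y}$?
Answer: $\frac{5245759 i}{33} \approx 1.5896 \cdot 10^{5} i$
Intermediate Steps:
$\frac{\left(-1334746 - 1384052\right) - 2526961}{E{\left(-1955,866 \right)}} = \frac{\left(-1334746 - 1384052\right) - 2526961}{\sqrt{-1955 + 866}} = \frac{-2718798 - 2526961}{\sqrt{-1089}} = - \frac{5245759}{33 i} = - 5245759 \left(- \frac{i}{33}\right) = \frac{5245759 i}{33}$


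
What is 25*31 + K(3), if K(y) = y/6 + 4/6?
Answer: 4657/6 ≈ 776.17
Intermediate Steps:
K(y) = ⅔ + y/6 (K(y) = y*(⅙) + 4*(⅙) = y/6 + ⅔ = ⅔ + y/6)
25*31 + K(3) = 25*31 + (⅔ + (⅙)*3) = 775 + (⅔ + ½) = 775 + 7/6 = 4657/6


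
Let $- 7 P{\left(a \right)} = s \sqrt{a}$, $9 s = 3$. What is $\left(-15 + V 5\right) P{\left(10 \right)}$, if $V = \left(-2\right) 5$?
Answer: $\frac{65 \sqrt{10}}{21} \approx 9.788$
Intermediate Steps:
$s = \frac{1}{3}$ ($s = \frac{1}{9} \cdot 3 = \frac{1}{3} \approx 0.33333$)
$P{\left(a \right)} = - \frac{\sqrt{a}}{21}$ ($P{\left(a \right)} = - \frac{\frac{1}{3} \sqrt{a}}{7} = - \frac{\sqrt{a}}{21}$)
$V = -10$
$\left(-15 + V 5\right) P{\left(10 \right)} = \left(-15 - 50\right) \left(- \frac{\sqrt{10}}{21}\right) = - 65 \left(- \frac{\sqrt{10}}{21}\right) = \frac{65 \sqrt{10}}{21}$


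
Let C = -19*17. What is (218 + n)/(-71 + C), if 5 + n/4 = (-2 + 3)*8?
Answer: -115/197 ≈ -0.58376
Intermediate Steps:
n = 12 (n = -20 + 4*((-2 + 3)*8) = -20 + 4*(1*8) = -20 + 4*8 = -20 + 32 = 12)
C = -323
(218 + n)/(-71 + C) = (218 + 12)/(-71 - 323) = 230/(-394) = 230*(-1/394) = -115/197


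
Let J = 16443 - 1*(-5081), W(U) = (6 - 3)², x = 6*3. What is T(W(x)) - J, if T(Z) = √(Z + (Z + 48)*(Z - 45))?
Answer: -21524 + 3*I*√227 ≈ -21524.0 + 45.2*I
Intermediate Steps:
x = 18
W(U) = 9 (W(U) = 3² = 9)
T(Z) = √(Z + (-45 + Z)*(48 + Z)) (T(Z) = √(Z + (48 + Z)*(-45 + Z)) = √(Z + (-45 + Z)*(48 + Z)))
J = 21524 (J = 16443 + 5081 = 21524)
T(W(x)) - J = √(-2160 + 9² + 4*9) - 1*21524 = √(-2160 + 81 + 36) - 21524 = √(-2043) - 21524 = 3*I*√227 - 21524 = -21524 + 3*I*√227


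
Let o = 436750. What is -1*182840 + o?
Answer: 253910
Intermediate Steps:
-1*182840 + o = -1*182840 + 436750 = -182840 + 436750 = 253910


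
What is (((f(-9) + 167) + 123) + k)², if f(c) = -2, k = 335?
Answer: 388129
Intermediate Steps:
(((f(-9) + 167) + 123) + k)² = (((-2 + 167) + 123) + 335)² = ((165 + 123) + 335)² = (288 + 335)² = 623² = 388129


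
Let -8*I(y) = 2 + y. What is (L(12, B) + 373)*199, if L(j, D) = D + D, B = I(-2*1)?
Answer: 74227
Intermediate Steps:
I(y) = -1/4 - y/8 (I(y) = -(2 + y)/8 = -1/4 - y/8)
B = 0 (B = -1/4 - (-1)/4 = -1/4 - 1/8*(-2) = -1/4 + 1/4 = 0)
L(j, D) = 2*D
(L(12, B) + 373)*199 = (2*0 + 373)*199 = (0 + 373)*199 = 373*199 = 74227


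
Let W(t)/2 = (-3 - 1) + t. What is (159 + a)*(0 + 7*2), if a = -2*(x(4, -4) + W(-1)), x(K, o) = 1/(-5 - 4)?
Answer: 22582/9 ≈ 2509.1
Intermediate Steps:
W(t) = -8 + 2*t (W(t) = 2*((-3 - 1) + t) = 2*(-4 + t) = -8 + 2*t)
x(K, o) = -⅑ (x(K, o) = 1/(-9) = -⅑)
a = 182/9 (a = -2*(-⅑ + (-8 + 2*(-1))) = -2*(-⅑ + (-8 - 2)) = -2*(-⅑ - 10) = -2*(-91/9) = 182/9 ≈ 20.222)
(159 + a)*(0 + 7*2) = (159 + 182/9)*(0 + 7*2) = 1613*(0 + 14)/9 = (1613/9)*14 = 22582/9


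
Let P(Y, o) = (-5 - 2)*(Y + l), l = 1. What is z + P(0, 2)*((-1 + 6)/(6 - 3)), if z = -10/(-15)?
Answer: -11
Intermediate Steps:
z = 2/3 (z = -10*(-1/15) = 2/3 ≈ 0.66667)
P(Y, o) = -7 - 7*Y (P(Y, o) = (-5 - 2)*(Y + 1) = -7*(1 + Y) = -7 - 7*Y)
z + P(0, 2)*((-1 + 6)/(6 - 3)) = 2/3 + (-7 - 7*0)*((-1 + 6)/(6 - 3)) = 2/3 + (-7 + 0)*(5/3) = 2/3 - 35/3 = -11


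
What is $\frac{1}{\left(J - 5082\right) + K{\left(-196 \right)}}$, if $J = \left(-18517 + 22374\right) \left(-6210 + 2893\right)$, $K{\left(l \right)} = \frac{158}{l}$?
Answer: $- \frac{98}{1254277677} \approx -7.8133 \cdot 10^{-8}$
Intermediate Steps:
$J = -12793669$ ($J = 3857 \left(-3317\right) = -12793669$)
$\frac{1}{\left(J - 5082\right) + K{\left(-196 \right)}} = \frac{1}{\left(-12793669 - 5082\right) + \frac{158}{-196}} = \frac{1}{\left(-12793669 - 5082\right) + 158 \left(- \frac{1}{196}\right)} = \frac{1}{-12798751 - \frac{79}{98}} = \frac{1}{- \frac{1254277677}{98}} = - \frac{98}{1254277677}$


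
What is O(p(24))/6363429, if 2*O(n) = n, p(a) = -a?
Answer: -4/2121143 ≈ -1.8858e-6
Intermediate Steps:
O(n) = n/2
O(p(24))/6363429 = ((-1*24)/2)/6363429 = ((½)*(-24))*(1/6363429) = -12*1/6363429 = -4/2121143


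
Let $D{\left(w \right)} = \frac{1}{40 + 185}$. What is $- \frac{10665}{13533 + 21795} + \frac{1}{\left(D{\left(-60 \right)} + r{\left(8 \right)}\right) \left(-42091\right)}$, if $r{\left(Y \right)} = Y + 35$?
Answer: $- \frac{361964110995}{1199010287104} \approx -0.30189$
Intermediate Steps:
$D{\left(w \right)} = \frac{1}{225}$
$r{\left(Y \right)} = 35 + Y$
$- \frac{10665}{13533 + 21795} + \frac{1}{\left(D{\left(-60 \right)} + r{\left(8 \right)}\right) \left(-42091\right)} = - \frac{10665}{13533 + 21795} + \frac{1}{\left(\frac{1}{225} + \left(35 + 8\right)\right) \left(-42091\right)} = - \frac{10665}{35328} + \frac{1}{\frac{1}{225} + 43} \left(- \frac{1}{42091}\right) = \left(-10665\right) \frac{1}{35328} + \frac{1}{\frac{9676}{225}} \left(- \frac{1}{42091}\right) = - \frac{3555}{11776} + \frac{225}{9676} \left(- \frac{1}{42091}\right) = - \frac{3555}{11776} - \frac{225}{407272516} = - \frac{361964110995}{1199010287104}$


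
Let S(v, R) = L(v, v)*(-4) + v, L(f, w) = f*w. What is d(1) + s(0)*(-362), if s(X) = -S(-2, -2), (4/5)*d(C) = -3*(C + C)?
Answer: -13047/2 ≈ -6523.5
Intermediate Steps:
d(C) = -15*C/2 (d(C) = 5*(-3*(C + C))/4 = 5*(-6*C)/4 = -15*C/2)
S(v, R) = v - 4*v² (S(v, R) = (v*v)*(-4) + v = v²*(-4) + v = -4*v² + v = v - 4*v²)
s(X) = 18 (s(X) = -(-2)*(1 - 4*(-2)) = -(-2)*(1 + 8) = -(-2)*9 = -1*(-18) = 18)
d(1) + s(0)*(-362) = -15/2*1 + 18*(-362) = -15/2 - 6516 = -13047/2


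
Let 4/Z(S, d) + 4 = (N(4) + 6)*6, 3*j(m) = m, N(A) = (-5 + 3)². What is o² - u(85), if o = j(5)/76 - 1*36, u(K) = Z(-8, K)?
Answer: 470998471/363888 ≈ 1294.3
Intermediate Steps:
N(A) = 4 (N(A) = (-2)² = 4)
j(m) = m/3
Z(S, d) = 1/14 (Z(S, d) = 4/(-4 + (4 + 6)*6) = 4/(-4 + 10*6) = 4/(-4 + 60) = 4/56 = 4*(1/56) = 1/14)
u(K) = 1/14
o = -8203/228 (o = ((⅓)*5)/76 - 1*36 = (5/3)*(1/76) - 36 = 5/228 - 36 = -8203/228 ≈ -35.978)
o² - u(85) = (-8203/228)² - 1*1/14 = 67289209/51984 - 1/14 = 470998471/363888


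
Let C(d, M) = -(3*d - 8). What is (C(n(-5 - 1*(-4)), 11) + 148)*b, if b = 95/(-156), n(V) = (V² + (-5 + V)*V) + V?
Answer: -2185/26 ≈ -84.038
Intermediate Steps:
n(V) = V + V² + V*(-5 + V) (n(V) = (V² + V*(-5 + V)) + V = V + V² + V*(-5 + V))
b = -95/156 (b = 95*(-1/156) = -95/156 ≈ -0.60897)
C(d, M) = 8 - 3*d (C(d, M) = -(-8 + 3*d) = 8 - 3*d)
(C(n(-5 - 1*(-4)), 11) + 148)*b = ((8 - 6*(-5 - 1*(-4))*(-2 + (-5 - 1*(-4)))) + 148)*(-95/156) = ((8 - 6*(-5 + 4)*(-2 + (-5 + 4))) + 148)*(-95/156) = ((8 - 6*(-1)*(-2 - 1)) + 148)*(-95/156) = ((8 - 6*(-1)*(-3)) + 148)*(-95/156) = ((8 - 3*6) + 148)*(-95/156) = ((8 - 18) + 148)*(-95/156) = (-10 + 148)*(-95/156) = 138*(-95/156) = -2185/26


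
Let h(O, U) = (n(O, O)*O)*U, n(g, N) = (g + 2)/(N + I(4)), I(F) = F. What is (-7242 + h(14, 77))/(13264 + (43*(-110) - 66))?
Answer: -28277/38106 ≈ -0.74206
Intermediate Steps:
n(g, N) = (2 + g)/(4 + N) (n(g, N) = (g + 2)/(N + 4) = (2 + g)/(4 + N))
h(O, U) = O*U*(2 + O)/(4 + O) (h(O, U) = (((2 + O)/(4 + O))*O)*U = (O*(2 + O)/(4 + O))*U = O*U*(2 + O)/(4 + O))
(-7242 + h(14, 77))/(13264 + (43*(-110) - 66)) = (-7242 + 14*77*(2 + 14)/(4 + 14))/(13264 + (43*(-110) - 66)) = (-7242 + 14*77*16/18)/(13264 + (-4730 - 66)) = (-7242 + 14*77*(1/18)*16)/(13264 - 4796) = (-7242 + 8624/9)/8468 = -56554/9*1/8468 = -28277/38106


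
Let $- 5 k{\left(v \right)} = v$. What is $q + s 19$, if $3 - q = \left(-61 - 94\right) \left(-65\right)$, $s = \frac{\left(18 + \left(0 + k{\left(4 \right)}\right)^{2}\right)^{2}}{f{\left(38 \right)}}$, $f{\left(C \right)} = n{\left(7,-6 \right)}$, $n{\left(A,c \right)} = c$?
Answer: $- \frac{20947982}{1875} \approx -11172.0$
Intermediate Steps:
$k{\left(v \right)} = - \frac{v}{5}$
$f{\left(C \right)} = -6$
$s = - \frac{108578}{1875}$ ($s = \frac{\left(18 + \left(0 - \frac{4}{5}\right)^{2}\right)^{2}}{-6} = \left(18 + \left(0 - \frac{4}{5}\right)^{2}\right)^{2} \left(- \frac{1}{6}\right) = \left(18 + \left(- \frac{4}{5}\right)^{2}\right)^{2} \left(- \frac{1}{6}\right) = \left(18 + \frac{16}{25}\right)^{2} \left(- \frac{1}{6}\right) = \left(\frac{466}{25}\right)^{2} \left(- \frac{1}{6}\right) = \frac{217156}{625} \left(- \frac{1}{6}\right) = - \frac{108578}{1875} \approx -57.908$)
$q = -10072$ ($q = 3 - \left(-61 - 94\right) \left(-65\right) = 3 - \left(-155\right) \left(-65\right) = 3 - 10075 = -10072$)
$q + s 19 = -10072 - \frac{2062982}{1875} = - \frac{20947982}{1875}$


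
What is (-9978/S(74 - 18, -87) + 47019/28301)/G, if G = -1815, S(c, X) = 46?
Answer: 6672012/56258345 ≈ 0.11860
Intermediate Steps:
(-9978/S(74 - 18, -87) + 47019/28301)/G = (-9978/46 + 47019/28301)/(-1815) = (-9978*1/46 + 47019*(1/28301))*(-1/1815) = (-4989/23 + 6717/4043)*(-1/1815) = -20016036/92989*(-1/1815) = 6672012/56258345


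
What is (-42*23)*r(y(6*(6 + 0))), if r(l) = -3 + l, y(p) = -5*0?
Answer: 2898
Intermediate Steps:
y(p) = 0
(-42*23)*r(y(6*(6 + 0))) = (-42*23)*(-3 + 0) = -966*(-3) = 2898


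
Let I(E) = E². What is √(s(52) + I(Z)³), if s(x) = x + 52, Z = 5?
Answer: 7*√321 ≈ 125.42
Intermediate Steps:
s(x) = 52 + x
√(s(52) + I(Z)³) = √((52 + 52) + (5²)³) = √(104 + 25³) = √(104 + 15625) = √15729 = 7*√321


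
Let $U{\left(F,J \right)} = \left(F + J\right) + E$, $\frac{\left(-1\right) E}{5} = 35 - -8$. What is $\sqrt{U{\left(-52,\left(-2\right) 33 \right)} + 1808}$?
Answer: $5 \sqrt{59} \approx 38.406$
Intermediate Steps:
$E = -215$ ($E = - 5 \left(35 - -8\right) = - 5 \left(35 + 8\right) = \left(-5\right) 43 = -215$)
$U{\left(F,J \right)} = -215 + F + J$ ($U{\left(F,J \right)} = \left(F + J\right) - 215 = -215 + F + J$)
$\sqrt{U{\left(-52,\left(-2\right) 33 \right)} + 1808} = \sqrt{\left(-215 - 52 - 66\right) + 1808} = \sqrt{-333 + 1808} = \sqrt{1475} = 5 \sqrt{59}$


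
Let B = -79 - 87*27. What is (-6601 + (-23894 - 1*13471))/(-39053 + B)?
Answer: 43966/41481 ≈ 1.0599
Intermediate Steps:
B = -2428 (B = -79 - 2349 = -2428)
(-6601 + (-23894 - 1*13471))/(-39053 + B) = (-6601 + (-23894 - 1*13471))/(-39053 - 2428) = (-6601 + (-23894 - 13471))/(-41481) = (-6601 - 37365)*(-1/41481) = -43966*(-1/41481) = 43966/41481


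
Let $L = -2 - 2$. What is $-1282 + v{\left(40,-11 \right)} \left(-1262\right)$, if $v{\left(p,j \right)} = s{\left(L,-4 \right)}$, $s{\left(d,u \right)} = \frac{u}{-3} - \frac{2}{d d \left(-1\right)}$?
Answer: $- \frac{37469}{12} \approx -3122.4$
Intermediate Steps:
$L = -4$
$s{\left(d,u \right)} = \frac{2}{d^{2}} - \frac{u}{3}$ ($s{\left(d,u \right)} = u \left(- \frac{1}{3}\right) - \frac{2}{d^{2} \left(-1\right)} = - \frac{u}{3} - \frac{2}{\left(-1\right) d^{2}} = - \frac{u}{3} - 2 \left(- \frac{1}{d^{2}}\right) = - \frac{u}{3} + \frac{2}{d^{2}} = \frac{2}{d^{2}} - \frac{u}{3}$)
$v{\left(p,j \right)} = \frac{35}{24}$ ($v{\left(p,j \right)} = \frac{2}{16} - - \frac{4}{3} = 2 \cdot \frac{1}{16} + \frac{4}{3} = \frac{1}{8} + \frac{4}{3} = \frac{35}{24}$)
$-1282 + v{\left(40,-11 \right)} \left(-1262\right) = -1282 + \frac{35}{24} \left(-1262\right) = -1282 - \frac{22085}{12} = - \frac{37469}{12}$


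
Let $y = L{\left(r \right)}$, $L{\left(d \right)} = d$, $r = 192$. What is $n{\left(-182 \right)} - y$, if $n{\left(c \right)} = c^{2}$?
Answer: $32932$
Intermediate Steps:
$y = 192$
$n{\left(-182 \right)} - y = \left(-182\right)^{2} - 192 = 33124 - 192 = 32932$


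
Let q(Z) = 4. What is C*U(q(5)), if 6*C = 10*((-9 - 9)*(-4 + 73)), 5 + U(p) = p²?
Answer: -22770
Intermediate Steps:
U(p) = -5 + p²
C = -2070 (C = (10*((-9 - 9)*(-4 + 73)))/6 = (10*(-18*69))/6 = (10*(-1242))/6 = (⅙)*(-12420) = -2070)
C*U(q(5)) = -2070*(-5 + 4²) = -2070*(-5 + 16) = -2070*11 = -22770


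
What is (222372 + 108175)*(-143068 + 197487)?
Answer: 17988037193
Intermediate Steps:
(222372 + 108175)*(-143068 + 197487) = 330547*54419 = 17988037193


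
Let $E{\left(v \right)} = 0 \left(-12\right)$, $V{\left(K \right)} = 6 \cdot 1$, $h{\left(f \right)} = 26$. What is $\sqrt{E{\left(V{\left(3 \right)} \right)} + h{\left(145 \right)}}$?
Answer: $\sqrt{26} \approx 5.099$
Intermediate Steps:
$V{\left(K \right)} = 6$
$E{\left(v \right)} = 0$
$\sqrt{E{\left(V{\left(3 \right)} \right)} + h{\left(145 \right)}} = \sqrt{0 + 26} = \sqrt{26}$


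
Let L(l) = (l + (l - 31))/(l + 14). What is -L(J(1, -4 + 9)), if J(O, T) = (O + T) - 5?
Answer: 29/15 ≈ 1.9333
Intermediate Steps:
J(O, T) = -5 + O + T
L(l) = (-31 + 2*l)/(14 + l) (L(l) = (l + (-31 + l))/(14 + l) = (-31 + 2*l)/(14 + l))
-L(J(1, -4 + 9)) = -(-31 + 2*(-5 + 1 + (-4 + 9)))/(14 + (-5 + 1 + (-4 + 9))) = -(-31 + 2*(-5 + 1 + 5))/(14 + (-5 + 1 + 5)) = -(-31 + 2*1)/(14 + 1) = -(-31 + 2)/15 = -(-29)/15 = -1*(-29/15) = 29/15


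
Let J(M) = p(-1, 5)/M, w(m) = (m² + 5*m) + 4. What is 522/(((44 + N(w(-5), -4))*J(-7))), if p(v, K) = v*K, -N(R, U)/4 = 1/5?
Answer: 203/12 ≈ 16.917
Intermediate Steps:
w(m) = 4 + m² + 5*m
N(R, U) = -⅘ (N(R, U) = -4/5 = -4*⅕ = -⅘)
p(v, K) = K*v
J(M) = -5/M (J(M) = (5*(-1))/M = -5/M)
522/(((44 + N(w(-5), -4))*J(-7))) = 522/(((44 - ⅘)*(-5/(-7)))) = 522/((216*(-5*(-⅐))/5)) = 522/(((216/5)*(5/7))) = 522/(216/7) = 522*(7/216) = 203/12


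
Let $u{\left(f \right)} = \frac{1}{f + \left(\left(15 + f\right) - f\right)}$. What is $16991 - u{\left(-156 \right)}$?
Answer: $\frac{2395732}{141} \approx 16991.0$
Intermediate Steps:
$u{\left(f \right)} = \frac{1}{15 + f}$ ($u{\left(f \right)} = \frac{1}{f + 15} = \frac{1}{15 + f}$)
$16991 - u{\left(-156 \right)} = 16991 - \frac{1}{15 - 156} = 16991 - \frac{1}{-141} = 16991 - - \frac{1}{141} = 16991 + \frac{1}{141} = \frac{2395732}{141}$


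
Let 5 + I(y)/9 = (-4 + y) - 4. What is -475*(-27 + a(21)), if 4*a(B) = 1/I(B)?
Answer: 3693125/288 ≈ 12823.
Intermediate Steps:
I(y) = -117 + 9*y (I(y) = -45 + 9*((-4 + y) - 4) = -45 + 9*(-8 + y) = -45 + (-72 + 9*y) = -117 + 9*y)
a(B) = 1/(4*(-117 + 9*B))
-475*(-27 + a(21)) = -475*(-27 + 1/(36*(-13 + 21))) = -475*(-27 + (1/36)/8) = -475*(-27 + (1/36)*(⅛)) = -475*(-27 + 1/288) = -475*(-7775/288) = 3693125/288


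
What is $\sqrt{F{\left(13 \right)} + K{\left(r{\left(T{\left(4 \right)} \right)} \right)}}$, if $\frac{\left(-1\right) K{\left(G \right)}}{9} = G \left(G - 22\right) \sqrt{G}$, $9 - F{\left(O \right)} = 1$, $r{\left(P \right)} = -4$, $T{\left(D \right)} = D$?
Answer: $2 \sqrt{2 - 468 i} \approx 30.66 - 30.529 i$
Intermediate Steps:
$F{\left(O \right)} = 8$ ($F{\left(O \right)} = 9 - 1 = 8$)
$K{\left(G \right)} = - 9 G^{\frac{3}{2}} \left(-22 + G\right)$ ($K{\left(G \right)} = - 9 G \left(G - 22\right) \sqrt{G} = - 9 G \left(-22 + G\right) \sqrt{G} = - 9 G^{\frac{3}{2}} \left(-22 + G\right)$)
$\sqrt{F{\left(13 \right)} + K{\left(r{\left(T{\left(4 \right)} \right)} \right)}} = \sqrt{8 + 9 \left(-4\right)^{\frac{3}{2}} \left(22 - -4\right)} = \sqrt{8 + 9 \left(- 8 i\right) \left(22 + 4\right)} = \sqrt{8 + 9 \left(- 8 i\right) 26} = \sqrt{8 - 1872 i}$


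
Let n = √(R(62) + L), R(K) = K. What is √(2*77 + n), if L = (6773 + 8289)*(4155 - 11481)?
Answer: √(154 + 5*I*√4413766) ≈ 73.005 + 71.943*I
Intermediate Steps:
L = -110344212 (L = 15062*(-7326) = -110344212)
n = 5*I*√4413766 (n = √(62 - 110344212) = √(-110344150) = 5*I*√4413766 ≈ 10504.0*I)
√(2*77 + n) = √(2*77 + 5*I*√4413766) = √(154 + 5*I*√4413766)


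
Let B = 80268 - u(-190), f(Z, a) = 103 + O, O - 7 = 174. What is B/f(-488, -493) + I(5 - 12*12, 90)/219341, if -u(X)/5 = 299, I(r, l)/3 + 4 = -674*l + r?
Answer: 17882174027/62292844 ≈ 287.07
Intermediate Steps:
O = 181 (O = 7 + 174 = 181)
I(r, l) = -12 - 2022*l + 3*r (I(r, l) = -12 + 3*(-674*l + r) = -12 + 3*(r - 674*l) = -12 + (-2022*l + 3*r) = -12 - 2022*l + 3*r)
u(X) = -1495 (u(X) = -5*299 = -1495)
f(Z, a) = 284 (f(Z, a) = 103 + 181 = 284)
B = 81763 (B = 80268 - 1*(-1495) = 80268 + 1495 = 81763)
B/f(-488, -493) + I(5 - 12*12, 90)/219341 = 81763/284 + (-12 - 2022*90 + 3*(5 - 12*12))/219341 = 81763*(1/284) + (-12 - 181980 + 3*(5 - 144))*(1/219341) = 81763/284 + (-12 - 181980 + 3*(-139))*(1/219341) = 81763/284 + (-12 - 181980 - 417)*(1/219341) = 81763/284 - 182409*1/219341 = 81763/284 - 182409/219341 = 17882174027/62292844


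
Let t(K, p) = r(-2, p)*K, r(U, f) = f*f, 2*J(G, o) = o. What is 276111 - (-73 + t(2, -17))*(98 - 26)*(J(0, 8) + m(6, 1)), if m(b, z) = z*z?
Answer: 94311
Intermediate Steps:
J(G, o) = o/2
r(U, f) = f²
m(b, z) = z²
t(K, p) = K*p² (t(K, p) = p²*K = K*p²)
276111 - (-73 + t(2, -17))*(98 - 26)*(J(0, 8) + m(6, 1)) = 276111 - (-73 + 2*(-17)²)*(98 - 26)*((½)*8 + 1²) = 276111 - (-73 + 2*289)*72*(4 + 1) = 276111 - (-73 + 578)*72*5 = 276111 - 505*360 = 276111 - 1*181800 = 276111 - 181800 = 94311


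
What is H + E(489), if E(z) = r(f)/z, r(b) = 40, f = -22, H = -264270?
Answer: -129227990/489 ≈ -2.6427e+5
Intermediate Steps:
E(z) = 40/z
H + E(489) = -264270 + 40/489 = -129227990/489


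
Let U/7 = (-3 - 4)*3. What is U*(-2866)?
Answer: 421302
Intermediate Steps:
U = -147 (U = 7*((-3 - 4)*3) = 7*(-7*3) = 7*(-21) = -147)
U*(-2866) = -147*(-2866) = 421302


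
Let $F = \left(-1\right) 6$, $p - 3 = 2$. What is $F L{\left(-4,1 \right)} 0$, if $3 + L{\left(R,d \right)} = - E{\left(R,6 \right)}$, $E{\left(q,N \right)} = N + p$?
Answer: $0$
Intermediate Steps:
$p = 5$ ($p = 3 + 2 = 5$)
$E{\left(q,N \right)} = 5 + N$ ($E{\left(q,N \right)} = N + 5 = 5 + N$)
$L{\left(R,d \right)} = -14$ ($L{\left(R,d \right)} = -3 - \left(5 + 6\right) = -3 - 11 = -14$)
$F = -6$
$F L{\left(-4,1 \right)} 0 = \left(-6\right) \left(-14\right) 0 = 84 \cdot 0 = 0$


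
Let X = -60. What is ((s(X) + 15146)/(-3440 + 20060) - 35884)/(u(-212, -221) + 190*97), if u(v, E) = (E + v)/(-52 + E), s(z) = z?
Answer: -27135153227/13938149710 ≈ -1.9468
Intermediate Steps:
u(v, E) = (E + v)/(-52 + E)
((s(X) + 15146)/(-3440 + 20060) - 35884)/(u(-212, -221) + 190*97) = ((-60 + 15146)/(-3440 + 20060) - 35884)/((-221 - 212)/(-52 - 221) + 190*97) = (15086/16620 - 35884)/(-433/(-273) + 18430) = (15086*(1/16620) - 35884)/(-1/273*(-433) + 18430) = (7543/8310 - 35884)/(433/273 + 18430) = -298188497/(8310*5031823/273) = -298188497/8310*273/5031823 = -27135153227/13938149710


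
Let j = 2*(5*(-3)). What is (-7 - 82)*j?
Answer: 2670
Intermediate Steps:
j = -30 (j = 2*(-15) = -30)
(-7 - 82)*j = (-7 - 82)*(-30) = -89*(-30) = 2670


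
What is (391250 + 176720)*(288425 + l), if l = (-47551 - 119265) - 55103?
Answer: 37773412820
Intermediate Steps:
l = -221919 (l = -166816 - 55103 = -221919)
(391250 + 176720)*(288425 + l) = (391250 + 176720)*(288425 - 221919) = 567970*66506 = 37773412820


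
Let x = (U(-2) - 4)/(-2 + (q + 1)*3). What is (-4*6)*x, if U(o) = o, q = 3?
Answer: 72/5 ≈ 14.400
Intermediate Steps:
x = -⅗ (x = (-2 - 4)/(-2 + (3 + 1)*3) = -6/(-2 + 4*3) = -6/(-2 + 12) = -6/10 = -6*⅒ = -⅗ ≈ -0.60000)
(-4*6)*x = -4*6*(-⅗) = -24*(-⅗) = 72/5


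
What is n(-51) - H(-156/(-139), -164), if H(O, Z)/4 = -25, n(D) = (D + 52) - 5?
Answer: 96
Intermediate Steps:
n(D) = 47 + D (n(D) = (52 + D) - 5 = 47 + D)
H(O, Z) = -100 (H(O, Z) = 4*(-25) = -100)
n(-51) - H(-156/(-139), -164) = (47 - 51) - 1*(-100) = -4 + 100 = 96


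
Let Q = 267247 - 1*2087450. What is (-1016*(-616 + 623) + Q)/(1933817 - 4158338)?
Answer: 203035/247169 ≈ 0.82144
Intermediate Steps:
Q = -1820203 (Q = 267247 - 2087450 = -1820203)
(-1016*(-616 + 623) + Q)/(1933817 - 4158338) = (-1016*(-616 + 623) - 1820203)/(1933817 - 4158338) = (-1016*7 - 1820203)/(-2224521) = (-7112 - 1820203)*(-1/2224521) = -1827315*(-1/2224521) = 203035/247169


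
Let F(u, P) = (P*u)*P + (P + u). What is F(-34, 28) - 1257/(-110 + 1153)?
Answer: -27809723/1043 ≈ -26663.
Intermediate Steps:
F(u, P) = P + u + u*P**2 (F(u, P) = u*P**2 + (P + u) = P + u + u*P**2)
F(-34, 28) - 1257/(-110 + 1153) = (28 - 34 - 34*28**2) - 1257/(-110 + 1153) = (28 - 34 - 34*784) - 1257/1043 = (28 - 34 - 26656) + (1/1043)*(-1257) = -26662 - 1257/1043 = -27809723/1043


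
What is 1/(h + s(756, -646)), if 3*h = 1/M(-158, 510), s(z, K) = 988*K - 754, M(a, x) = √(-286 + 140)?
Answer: -839648628/536537152589257 + 3*I*√146/536537152589257 ≈ -1.5649e-6 + 6.7561e-14*I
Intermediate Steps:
M(a, x) = I*√146 (M(a, x) = √(-146) = I*√146)
s(z, K) = -754 + 988*K
h = -I*√146/438 (h = 1/(3*((I*√146))) = (-I*√146/146)/3 = -I*√146/438 ≈ -0.027587*I)
1/(h + s(756, -646)) = 1/(-I*√146/438 + (-754 + 988*(-646))) = 1/(-I*√146/438 + (-754 - 638248)) = 1/(-I*√146/438 - 639002) = 1/(-639002 - I*√146/438)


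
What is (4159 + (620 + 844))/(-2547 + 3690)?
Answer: 5623/1143 ≈ 4.9195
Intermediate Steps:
(4159 + (620 + 844))/(-2547 + 3690) = (4159 + 1464)/1143 = 5623*(1/1143) = 5623/1143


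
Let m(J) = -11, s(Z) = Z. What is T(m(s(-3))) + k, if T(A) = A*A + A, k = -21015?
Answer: -20905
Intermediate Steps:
T(A) = A + A² (T(A) = A² + A = A + A²)
T(m(s(-3))) + k = -11*(1 - 11) - 21015 = -11*(-10) - 21015 = 110 - 21015 = -20905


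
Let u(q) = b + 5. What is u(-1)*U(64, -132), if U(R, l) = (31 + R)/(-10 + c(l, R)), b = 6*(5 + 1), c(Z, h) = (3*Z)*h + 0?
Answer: -3895/25354 ≈ -0.15362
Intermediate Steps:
c(Z, h) = 3*Z*h (c(Z, h) = 3*Z*h + 0 = 3*Z*h)
b = 36 (b = 6*6 = 36)
u(q) = 41 (u(q) = 36 + 5 = 41)
U(R, l) = (31 + R)/(-10 + 3*R*l) (U(R, l) = (31 + R)/(-10 + 3*l*R) = (31 + R)/(-10 + 3*R*l))
u(-1)*U(64, -132) = 41*((31 + 64)/(-10 + 3*64*(-132))) = 41*(95/(-10 - 25344)) = 41*(95/(-25354)) = 41*(-1/25354*95) = 41*(-95/25354) = -3895/25354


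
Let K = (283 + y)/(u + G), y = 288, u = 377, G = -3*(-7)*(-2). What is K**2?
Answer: 326041/112225 ≈ 2.9052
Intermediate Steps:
G = -42 (G = 21*(-2) = -42)
K = 571/335 (K = (283 + 288)/(377 - 42) = 571/335 ≈ 1.7045)
K**2 = (571/335)**2 = 326041/112225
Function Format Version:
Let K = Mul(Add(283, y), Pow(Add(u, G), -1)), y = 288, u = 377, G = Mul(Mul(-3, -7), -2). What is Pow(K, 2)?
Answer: Rational(326041, 112225) ≈ 2.9052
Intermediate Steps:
G = -42 (G = Mul(21, -2) = -42)
K = Rational(571, 335) (K = Mul(Add(283, 288), Pow(Add(377, -42), -1)) = Mul(571, Pow(335, -1)) = Mul(571, Rational(1, 335)) = Rational(571, 335) ≈ 1.7045)
Pow(K, 2) = Pow(Rational(571, 335), 2) = Rational(326041, 112225)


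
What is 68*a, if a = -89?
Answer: -6052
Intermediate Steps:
68*a = 68*(-89) = -6052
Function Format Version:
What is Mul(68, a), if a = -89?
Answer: -6052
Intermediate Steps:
Mul(68, a) = Mul(68, -89) = -6052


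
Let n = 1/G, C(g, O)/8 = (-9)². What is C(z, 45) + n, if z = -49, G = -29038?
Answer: 18816623/29038 ≈ 648.00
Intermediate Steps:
C(g, O) = 648 (C(g, O) = 8*(-9)² = 8*81 = 648)
n = -1/29038 (n = 1/(-29038) = -1/29038 ≈ -3.4438e-5)
C(z, 45) + n = 648 - 1/29038 = 18816623/29038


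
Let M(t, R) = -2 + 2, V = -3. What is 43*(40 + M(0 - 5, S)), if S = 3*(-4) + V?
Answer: 1720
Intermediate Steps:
S = -15 (S = 3*(-4) - 3 = -12 - 3 = -15)
M(t, R) = 0
43*(40 + M(0 - 5, S)) = 43*(40 + 0) = 43*40 = 1720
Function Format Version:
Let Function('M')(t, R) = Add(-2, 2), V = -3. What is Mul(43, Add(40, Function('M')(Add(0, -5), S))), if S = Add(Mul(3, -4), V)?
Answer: 1720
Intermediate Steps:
S = -15 (S = Add(Mul(3, -4), -3) = Add(-12, -3) = -15)
Function('M')(t, R) = 0
Mul(43, Add(40, Function('M')(Add(0, -5), S))) = Mul(43, Add(40, 0)) = Mul(43, 40) = 1720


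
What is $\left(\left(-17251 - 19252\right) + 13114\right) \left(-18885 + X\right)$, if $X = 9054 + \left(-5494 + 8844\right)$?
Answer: $151584109$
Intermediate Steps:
$X = 12404$ ($X = 9054 + 3350 = 12404$)
$\left(\left(-17251 - 19252\right) + 13114\right) \left(-18885 + X\right) = \left(\left(-17251 - 19252\right) + 13114\right) \left(-18885 + 12404\right) = \left(\left(-17251 - 19252\right) + 13114\right) \left(-6481\right) = \left(-36503 + 13114\right) \left(-6481\right) = \left(-23389\right) \left(-6481\right) = 151584109$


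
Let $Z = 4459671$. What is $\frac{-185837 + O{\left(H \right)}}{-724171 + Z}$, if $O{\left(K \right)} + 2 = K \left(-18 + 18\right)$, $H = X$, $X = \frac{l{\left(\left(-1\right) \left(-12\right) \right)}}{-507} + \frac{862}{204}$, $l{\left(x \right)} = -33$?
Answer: $- \frac{185839}{3735500} \approx -0.049749$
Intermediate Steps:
$X = \frac{73961}{17238}$ ($X = - \frac{33}{-507} + \frac{862}{204} = \left(-33\right) \left(- \frac{1}{507}\right) + 862 \cdot \frac{1}{204} = \frac{11}{169} + \frac{431}{102} = \frac{73961}{17238} \approx 4.2906$)
$H = \frac{73961}{17238} \approx 4.2906$
$O{\left(K \right)} = -2$ ($O{\left(K \right)} = -2 + K \left(-18 + 18\right) = -2 + K 0 = -2 + 0 = -2$)
$\frac{-185837 + O{\left(H \right)}}{-724171 + Z} = \frac{-185837 - 2}{-724171 + 4459671} = - \frac{185839}{3735500}$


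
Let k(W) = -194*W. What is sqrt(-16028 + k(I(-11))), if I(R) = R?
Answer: I*sqrt(13894) ≈ 117.87*I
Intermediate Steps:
sqrt(-16028 + k(I(-11))) = sqrt(-16028 - 194*(-11)) = sqrt(-16028 + 2134) = sqrt(-13894) = I*sqrt(13894)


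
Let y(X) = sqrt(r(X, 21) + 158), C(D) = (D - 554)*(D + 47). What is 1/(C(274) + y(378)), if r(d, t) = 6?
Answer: -22470/2019603559 - sqrt(41)/4039207118 ≈ -1.1128e-5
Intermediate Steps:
C(D) = (-554 + D)*(47 + D)
y(X) = 2*sqrt(41) (y(X) = sqrt(6 + 158) = sqrt(164) = 2*sqrt(41))
1/(C(274) + y(378)) = 1/((-26038 + 274**2 - 507*274) + 2*sqrt(41)) = 1/((-26038 + 75076 - 138918) + 2*sqrt(41)) = 1/(-89880 + 2*sqrt(41))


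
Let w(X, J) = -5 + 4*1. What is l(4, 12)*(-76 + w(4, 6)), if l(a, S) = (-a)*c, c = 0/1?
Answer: 0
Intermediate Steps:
c = 0 (c = 0*1 = 0)
w(X, J) = -1 (w(X, J) = -5 + 4 = -1)
l(a, S) = 0 (l(a, S) = -a*0 = 0)
l(4, 12)*(-76 + w(4, 6)) = 0*(-76 - 1) = 0*(-77) = 0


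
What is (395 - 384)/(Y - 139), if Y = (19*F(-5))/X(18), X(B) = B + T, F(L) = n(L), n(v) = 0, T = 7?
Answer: -11/139 ≈ -0.079137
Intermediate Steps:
F(L) = 0
X(B) = 7 + B (X(B) = B + 7 = 7 + B)
Y = 0 (Y = (19*0)/(7 + 18) = 0/25 = 0*(1/25) = 0)
(395 - 384)/(Y - 139) = (395 - 384)/(0 - 139) = 11/(-139) = 11*(-1/139) = -11/139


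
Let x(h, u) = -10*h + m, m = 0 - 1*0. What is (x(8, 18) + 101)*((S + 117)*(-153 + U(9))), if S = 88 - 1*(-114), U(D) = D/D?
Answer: -1018248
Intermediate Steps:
m = 0 (m = 0 + 0 = 0)
U(D) = 1
x(h, u) = -10*h (x(h, u) = -10*h + 0 = -10*h)
S = 202 (S = 88 + 114 = 202)
(x(8, 18) + 101)*((S + 117)*(-153 + U(9))) = (-10*8 + 101)*((202 + 117)*(-153 + 1)) = (-80 + 101)*(319*(-152)) = 21*(-48488) = -1018248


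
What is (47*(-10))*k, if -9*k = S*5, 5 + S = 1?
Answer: -9400/9 ≈ -1044.4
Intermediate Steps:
S = -4 (S = -5 + 1 = -4)
k = 20/9 (k = -(-4)*5/9 = -⅑*(-20) = 20/9 ≈ 2.2222)
(47*(-10))*k = (47*(-10))*(20/9) = -470*20/9 = -9400/9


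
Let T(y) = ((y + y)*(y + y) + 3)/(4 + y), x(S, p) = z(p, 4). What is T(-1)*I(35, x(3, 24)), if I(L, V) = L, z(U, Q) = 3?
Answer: 245/3 ≈ 81.667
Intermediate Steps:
x(S, p) = 3
T(y) = (3 + 4*y²)/(4 + y) (T(y) = ((2*y)*(2*y) + 3)/(4 + y) = (4*y² + 3)/(4 + y) = (3 + 4*y²)/(4 + y))
T(-1)*I(35, x(3, 24)) = ((3 + 4*(-1)²)/(4 - 1))*35 = ((3 + 4*1)/3)*35 = ((3 + 4)/3)*35 = ((⅓)*7)*35 = (7/3)*35 = 245/3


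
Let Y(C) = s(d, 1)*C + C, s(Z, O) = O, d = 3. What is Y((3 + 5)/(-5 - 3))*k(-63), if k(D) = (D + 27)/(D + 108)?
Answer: 8/5 ≈ 1.6000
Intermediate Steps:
Y(C) = 2*C (Y(C) = 1*C + C = C + C = 2*C)
k(D) = (27 + D)/(108 + D)
Y((3 + 5)/(-5 - 3))*k(-63) = (2*((3 + 5)/(-5 - 3)))*((27 - 63)/(108 - 63)) = (2*(8/(-8)))*(-36/45) = (2*(8*(-⅛)))*((1/45)*(-36)) = (2*(-1))*(-⅘) = -2*(-⅘) = 8/5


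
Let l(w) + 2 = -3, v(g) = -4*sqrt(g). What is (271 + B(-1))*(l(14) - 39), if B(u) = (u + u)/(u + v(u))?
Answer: -202796/17 + 352*I/17 ≈ -11929.0 + 20.706*I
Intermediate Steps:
l(w) = -5 (l(w) = -2 - 3 = -5)
B(u) = 2*u/(u - 4*sqrt(u)) (B(u) = (u + u)/(u - 4*sqrt(u)) = (2*u)/(u - 4*sqrt(u)) = 2*u/(u - 4*sqrt(u)))
(271 + B(-1))*(l(14) - 39) = (271 + 2*(-1)/(-1 - 4*I))*(-5 - 39) = (271 + 2*(-1)/(-1 - 4*I))*(-44) = (271 + 2*(-1)*((-1 + 4*I)/17))*(-44) = (271 + (2/17 - 8*I/17))*(-44) = (4609/17 - 8*I/17)*(-44) = -202796/17 + 352*I/17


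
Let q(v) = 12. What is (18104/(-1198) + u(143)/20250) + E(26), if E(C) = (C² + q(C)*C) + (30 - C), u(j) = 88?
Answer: 5924730856/6064875 ≈ 976.89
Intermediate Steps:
E(C) = 30 + C² + 11*C (E(C) = (C² + 12*C) + (30 - C) = 30 + C² + 11*C)
(18104/(-1198) + u(143)/20250) + E(26) = (18104/(-1198) + 88/20250) + (30 + 26² + 11*26) = (18104*(-1/1198) + 88*(1/20250)) + (30 + 676 + 286) = (-9052/599 + 44/10125) + 992 = -91625144/6064875 + 992 = 5924730856/6064875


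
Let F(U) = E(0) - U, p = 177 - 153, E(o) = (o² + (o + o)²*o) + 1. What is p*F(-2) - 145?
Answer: -73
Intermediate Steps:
E(o) = 1 + o² + 4*o³ (E(o) = (o² + (2*o)²*o) + 1 = (o² + (4*o²)*o) + 1 = (o² + 4*o³) + 1 = 1 + o² + 4*o³)
p = 24
F(U) = 1 - U (F(U) = (1 + 0² + 4*0³) - U = (1 + 0 + 4*0) - U = (1 + 0 + 0) - U = 1 - U)
p*F(-2) - 145 = 24*(1 - 1*(-2)) - 145 = 24*(1 + 2) - 145 = 24*3 - 145 = 72 - 145 = -73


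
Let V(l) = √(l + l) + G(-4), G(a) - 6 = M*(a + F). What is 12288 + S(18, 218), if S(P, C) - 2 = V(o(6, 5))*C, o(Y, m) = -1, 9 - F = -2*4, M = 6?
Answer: 30602 + 218*I*√2 ≈ 30602.0 + 308.3*I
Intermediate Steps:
F = 17 (F = 9 - (-2)*4 = 9 - 1*(-8) = 9 + 8 = 17)
G(a) = 108 + 6*a (G(a) = 6 + 6*(a + 17) = 6 + 6*(17 + a) = 6 + (102 + 6*a) = 108 + 6*a)
V(l) = 84 + √2*√l (V(l) = √(l + l) + (108 + 6*(-4)) = √(2*l) + (108 - 24) = √2*√l + 84 = 84 + √2*√l)
S(P, C) = 2 + C*(84 + I*√2) (S(P, C) = 2 + (84 + √2*√(-1))*C = 2 + (84 + √2*I)*C = 2 + (84 + I*√2)*C = 2 + C*(84 + I*√2))
12288 + S(18, 218) = 12288 + (2 + 218*(84 + I*√2)) = 12288 + (2 + (18312 + 218*I*√2)) = 12288 + (18314 + 218*I*√2) = 30602 + 218*I*√2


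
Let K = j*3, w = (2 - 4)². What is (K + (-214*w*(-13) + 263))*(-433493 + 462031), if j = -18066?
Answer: -1221626166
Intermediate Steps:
w = 4 (w = (-2)² = 4)
K = -54198 (K = -18066*3 = -54198)
(K + (-214*w*(-13) + 263))*(-433493 + 462031) = (-54198 + (-856*(-13) + 263))*(-433493 + 462031) = (-54198 + (-214*(-52) + 263))*28538 = (-54198 + (11128 + 263))*28538 = (-54198 + 11391)*28538 = -42807*28538 = -1221626166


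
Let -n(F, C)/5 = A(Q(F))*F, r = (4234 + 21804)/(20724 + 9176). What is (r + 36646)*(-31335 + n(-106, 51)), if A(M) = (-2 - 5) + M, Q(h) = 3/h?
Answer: -1920834740814/1495 ≈ -1.2848e+9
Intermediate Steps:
A(M) = -7 + M
r = 13019/14950 (r = 26038/29900 = 26038*(1/29900) = 13019/14950 ≈ 0.87084)
n(F, C) = -5*F*(-7 + 3/F) (n(F, C) = -5*(-7 + 3/F)*F = -5*F*(-7 + 3/F))
(r + 36646)*(-31335 + n(-106, 51)) = (13019/14950 + 36646)*(-31335 + (-15 + 35*(-106))) = 547870719*(-31335 + (-15 - 3710))/14950 = 547870719*(-31335 - 3725)/14950 = (547870719/14950)*(-35060) = -1920834740814/1495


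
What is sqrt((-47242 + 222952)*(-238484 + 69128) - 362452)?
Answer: 14*I*sqrt(151826047) ≈ 1.725e+5*I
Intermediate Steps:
sqrt((-47242 + 222952)*(-238484 + 69128) - 362452) = sqrt(175710*(-169356) - 362452) = sqrt(-29757542760 - 362452) = sqrt(-29757905212) = 14*I*sqrt(151826047)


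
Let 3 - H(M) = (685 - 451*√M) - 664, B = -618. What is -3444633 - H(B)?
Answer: -3444615 - 451*I*√618 ≈ -3.4446e+6 - 11212.0*I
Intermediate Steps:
H(M) = -18 + 451*√M (H(M) = 3 - ((685 - 451*√M) - 664) = 3 - (21 - 451*√M) = 3 + (-21 + 451*√M) = -18 + 451*√M)
-3444633 - H(B) = -3444633 - (-18 + 451*√(-618)) = -3444633 - (-18 + 451*(I*√618)) = -3444633 - (-18 + 451*I*√618) = -3444633 + (18 - 451*I*√618) = -3444615 - 451*I*√618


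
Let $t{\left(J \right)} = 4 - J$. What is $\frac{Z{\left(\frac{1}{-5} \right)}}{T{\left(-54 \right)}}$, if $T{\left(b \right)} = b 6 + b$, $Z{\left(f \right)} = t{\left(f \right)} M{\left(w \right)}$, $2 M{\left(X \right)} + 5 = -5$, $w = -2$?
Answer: $\frac{1}{18} \approx 0.055556$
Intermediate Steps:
$M{\left(X \right)} = -5$ ($M{\left(X \right)} = - \frac{5}{2} + \frac{1}{2} \left(-5\right) = - \frac{5}{2} - \frac{5}{2} = -5$)
$Z{\left(f \right)} = -20 + 5 f$ ($Z{\left(f \right)} = \left(4 - f\right) \left(-5\right) = -20 + 5 f$)
$T{\left(b \right)} = 7 b$ ($T{\left(b \right)} = 6 b + b = 7 b$)
$\frac{Z{\left(\frac{1}{-5} \right)}}{T{\left(-54 \right)}} = \frac{-20 + \frac{5}{-5}}{7 \left(-54\right)} = \frac{-20 + 5 \left(- \frac{1}{5}\right)}{-378} = \left(-20 - 1\right) \left(- \frac{1}{378}\right) = \left(-21\right) \left(- \frac{1}{378}\right) = \frac{1}{18}$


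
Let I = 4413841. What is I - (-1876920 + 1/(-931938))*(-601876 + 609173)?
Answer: 12767829324956275/931938 ≈ 1.3700e+10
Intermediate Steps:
I - (-1876920 + 1/(-931938))*(-601876 + 609173) = 4413841 - (-1876920 + 1/(-931938))*(-601876 + 609173) = 4413841 - (-1876920 - 1/931938)*7297 = 4413841 - (-1749173070961)*7297/931938 = 4413841 - 1*(-12763715898802417/931938) = 4413841 + 12763715898802417/931938 = 12767829324956275/931938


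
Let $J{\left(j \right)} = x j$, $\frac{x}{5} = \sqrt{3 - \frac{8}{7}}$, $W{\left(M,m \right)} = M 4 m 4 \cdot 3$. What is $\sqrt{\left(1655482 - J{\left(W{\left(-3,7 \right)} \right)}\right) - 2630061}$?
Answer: $\sqrt{-974579 + 720 \sqrt{91}} \approx 983.72 i$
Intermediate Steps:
$W{\left(M,m \right)} = 48 M m$ ($W{\left(M,m \right)} = 4 M m 4 \cdot 3 = 16 M m 3 = 48 M m$)
$x = \frac{5 \sqrt{91}}{7}$ ($x = 5 \sqrt{3 - \frac{8}{7}} = 5 \sqrt{\frac{13}{7}} = 5 \frac{\sqrt{91}}{7} = \frac{5 \sqrt{91}}{7} \approx 6.8139$)
$J{\left(j \right)} = \frac{5 j \sqrt{91}}{7}$ ($J{\left(j \right)} = \frac{5 \sqrt{91}}{7} j = \frac{5 j \sqrt{91}}{7}$)
$\sqrt{\left(1655482 - J{\left(W{\left(-3,7 \right)} \right)}\right) - 2630061} = \sqrt{\left(1655482 - \frac{5 \cdot 48 \left(-3\right) 7 \sqrt{91}}{7}\right) - 2630061} = \sqrt{\left(1655482 - \frac{5}{7} \left(-1008\right) \sqrt{91}\right) - 2630061} = \sqrt{\left(1655482 - - 720 \sqrt{91}\right) - 2630061} = \sqrt{\left(1655482 + 720 \sqrt{91}\right) - 2630061} = \sqrt{-974579 + 720 \sqrt{91}}$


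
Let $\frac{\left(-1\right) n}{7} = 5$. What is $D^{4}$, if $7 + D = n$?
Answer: $3111696$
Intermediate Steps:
$n = -35$ ($n = \left(-7\right) 5 = -35$)
$D = -42$ ($D = -7 - 35 = -42$)
$D^{4} = \left(-42\right)^{4} = 3111696$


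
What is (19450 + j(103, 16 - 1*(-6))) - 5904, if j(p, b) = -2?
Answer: 13544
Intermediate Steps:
(19450 + j(103, 16 - 1*(-6))) - 5904 = (19450 - 2) - 5904 = 19448 - 5904 = 13544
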